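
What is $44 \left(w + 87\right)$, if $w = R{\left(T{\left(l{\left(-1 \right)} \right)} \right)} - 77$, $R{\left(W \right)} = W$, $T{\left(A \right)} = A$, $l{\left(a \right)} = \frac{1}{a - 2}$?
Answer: $\frac{1276}{3} \approx 425.33$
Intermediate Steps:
$l{\left(a \right)} = \frac{1}{-2 + a}$
$w = - \frac{232}{3}$ ($w = \frac{1}{-2 - 1} - 77 = \frac{1}{-3} - 77 = - \frac{1}{3} - 77 = - \frac{232}{3} \approx -77.333$)
$44 \left(w + 87\right) = 44 \left(- \frac{232}{3} + 87\right) = 44 \cdot \frac{29}{3} = \frac{1276}{3}$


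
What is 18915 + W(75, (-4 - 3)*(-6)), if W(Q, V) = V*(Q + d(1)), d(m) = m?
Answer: 22107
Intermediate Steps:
W(Q, V) = V*(1 + Q) (W(Q, V) = V*(Q + 1) = V*(1 + Q))
18915 + W(75, (-4 - 3)*(-6)) = 18915 + ((-4 - 3)*(-6))*(1 + 75) = 18915 - 7*(-6)*76 = 18915 + 42*76 = 18915 + 3192 = 22107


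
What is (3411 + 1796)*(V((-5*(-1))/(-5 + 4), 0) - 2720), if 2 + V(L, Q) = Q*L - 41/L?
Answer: -70653783/5 ≈ -1.4131e+7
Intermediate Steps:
V(L, Q) = -2 - 41/L + L*Q (V(L, Q) = -2 + (Q*L - 41/L) = -2 + (L*Q - 41/L) = -2 + (-41/L + L*Q) = -2 - 41/L + L*Q)
(3411 + 1796)*(V((-5*(-1))/(-5 + 4), 0) - 2720) = (3411 + 1796)*((-2 - 41/((-5*(-1))/(-5 + 4)) + ((-5*(-1))/(-5 + 4))*0) - 2720) = 5207*((-2 - 41/(5/(-1)) + (5/(-1))*0) - 2720) = 5207*((-2 - 41/(5*(-1)) + (5*(-1))*0) - 2720) = 5207*((-2 - 41/(-5) - 5*0) - 2720) = 5207*((-2 - 41*(-1/5) + 0) - 2720) = 5207*((-2 + 41/5 + 0) - 2720) = 5207*(31/5 - 2720) = 5207*(-13569/5) = -70653783/5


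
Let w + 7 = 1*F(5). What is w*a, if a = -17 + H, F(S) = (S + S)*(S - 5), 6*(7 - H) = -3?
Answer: 133/2 ≈ 66.500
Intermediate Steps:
H = 15/2 (H = 7 - ⅙*(-3) = 7 + ½ = 15/2 ≈ 7.5000)
F(S) = 2*S*(-5 + S) (F(S) = (2*S)*(-5 + S) = 2*S*(-5 + S))
a = -19/2 (a = -17 + 15/2 = -19/2 ≈ -9.5000)
w = -7 (w = -7 + 1*(2*5*(-5 + 5)) = -7 + 1*(2*5*0) = -7 + 1*0 = -7 + 0 = -7)
w*a = -7*(-19/2) = 133/2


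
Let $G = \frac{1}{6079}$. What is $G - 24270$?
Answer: $- \frac{147537329}{6079} \approx -24270.0$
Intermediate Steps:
$G = \frac{1}{6079} \approx 0.0001645$
$G - 24270 = \frac{1}{6079} - 24270 = - \frac{147537329}{6079}$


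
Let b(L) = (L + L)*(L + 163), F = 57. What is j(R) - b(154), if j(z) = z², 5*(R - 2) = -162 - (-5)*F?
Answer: -2423211/25 ≈ -96929.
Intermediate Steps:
b(L) = 2*L*(163 + L) (b(L) = (2*L)*(163 + L) = 2*L*(163 + L))
R = 133/5 (R = 2 + (-162 - (-5)*57)/5 = 2 + (-162 - 1*(-285))/5 = 2 + (-162 + 285)/5 = 2 + (⅕)*123 = 2 + 123/5 = 133/5 ≈ 26.600)
j(R) - b(154) = (133/5)² - 2*154*(163 + 154) = 17689/25 - 2*154*317 = 17689/25 - 1*97636 = 17689/25 - 97636 = -2423211/25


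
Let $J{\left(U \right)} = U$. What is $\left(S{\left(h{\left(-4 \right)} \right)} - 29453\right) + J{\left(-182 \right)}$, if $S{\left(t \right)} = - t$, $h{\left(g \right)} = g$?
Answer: $-29631$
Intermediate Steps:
$\left(S{\left(h{\left(-4 \right)} \right)} - 29453\right) + J{\left(-182 \right)} = \left(\left(-1\right) \left(-4\right) - 29453\right) - 182 = \left(4 - 29453\right) - 182 = -29449 - 182 = -29631$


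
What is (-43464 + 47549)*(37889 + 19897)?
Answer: 236055810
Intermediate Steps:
(-43464 + 47549)*(37889 + 19897) = 4085*57786 = 236055810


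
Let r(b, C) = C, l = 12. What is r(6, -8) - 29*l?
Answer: -356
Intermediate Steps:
r(6, -8) - 29*l = -8 - 29*12 = -8 - 348 = -356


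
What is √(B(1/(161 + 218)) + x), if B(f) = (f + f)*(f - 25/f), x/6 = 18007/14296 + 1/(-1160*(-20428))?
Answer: I*√170811086183181136045379595/2006123262380 ≈ 6.5148*I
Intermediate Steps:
x = 160013448621/21172804880 (x = 6*(18007/14296 + 1/(-1160*(-20428))) = 6*(18007*(1/14296) - 1/1160*(-1/20428)) = 6*(18007/14296 + 1/23696480) = 6*(53337816207/42345609760) = 160013448621/21172804880 ≈ 7.5575)
B(f) = 2*f*(f - 25/f) (B(f) = (2*f)*(f - 25/f) = 2*f*(f - 25/f))
√(B(1/(161 + 218)) + x) = √((-50 + 2*(1/(161 + 218))²) + 160013448621/21172804880) = √((-50 + 2*(1/379)²) + 160013448621/21172804880) = √((-50 + 2*(1/143641)) + 160013448621/21172804880) = √((-50 + 2/143641) + 160013448621/21172804880) = √(-7182048/143641 + 160013448621/21172804880) = √(-129079609169425179/3041282865768080) = I*√170811086183181136045379595/2006123262380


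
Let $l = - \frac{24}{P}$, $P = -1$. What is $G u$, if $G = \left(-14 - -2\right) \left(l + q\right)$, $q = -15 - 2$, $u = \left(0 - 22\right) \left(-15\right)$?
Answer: $-27720$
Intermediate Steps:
$u = 330$ ($u = \left(-22\right) \left(-15\right) = 330$)
$q = -17$
$l = 24$ ($l = - \frac{24}{-1} = \left(-24\right) \left(-1\right) = 24$)
$G = -84$ ($G = \left(-14 - -2\right) \left(24 - 17\right) = \left(-14 + 2\right) 7 = \left(-12\right) 7 = -84$)
$G u = \left(-84\right) 330 = -27720$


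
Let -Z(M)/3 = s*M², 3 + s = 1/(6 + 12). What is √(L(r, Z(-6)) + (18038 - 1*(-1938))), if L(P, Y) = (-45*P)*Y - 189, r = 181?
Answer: I*√2570323 ≈ 1603.2*I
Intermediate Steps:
s = -53/18 (s = -3 + 1/(6 + 12) = -3 + 1/18 = -53/18 ≈ -2.9444)
Z(M) = 53*M²/6 (Z(M) = -(-53)*M²/6 = 53*M²/6)
L(P, Y) = -189 - 45*P*Y (L(P, Y) = -45*P*Y - 189 = -189 - 45*P*Y)
√(L(r, Z(-6)) + (18038 - 1*(-1938))) = √((-189 - 45*181*(53/6)*(-6)²) + (18038 - 1*(-1938))) = √((-189 - 45*181*(53/6)*36) + (18038 + 1938)) = √((-189 - 45*181*318) + 19976) = √((-189 - 2590110) + 19976) = √(-2590299 + 19976) = √(-2570323) = I*√2570323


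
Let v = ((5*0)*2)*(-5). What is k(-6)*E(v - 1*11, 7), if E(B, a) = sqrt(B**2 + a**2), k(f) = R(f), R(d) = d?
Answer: -6*sqrt(170) ≈ -78.230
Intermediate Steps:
k(f) = f
v = 0 (v = (0*2)*(-5) = 0*(-5) = 0)
k(-6)*E(v - 1*11, 7) = -6*sqrt((0 - 1*11)**2 + 7**2) = -6*sqrt((0 - 11)**2 + 49) = -6*sqrt((-11)**2 + 49) = -6*sqrt(121 + 49) = -6*sqrt(170)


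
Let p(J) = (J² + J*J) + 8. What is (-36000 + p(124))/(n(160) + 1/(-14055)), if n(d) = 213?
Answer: -36824100/1496857 ≈ -24.601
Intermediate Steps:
p(J) = 8 + 2*J² (p(J) = (J² + J²) + 8 = 2*J² + 8 = 8 + 2*J²)
(-36000 + p(124))/(n(160) + 1/(-14055)) = (-36000 + (8 + 2*124²))/(213 + 1/(-14055)) = (-36000 + (8 + 2*15376))/(213 - 1/14055) = (-36000 + (8 + 30752))/(2993714/14055) = (-36000 + 30760)*(14055/2993714) = -5240*14055/2993714 = -36824100/1496857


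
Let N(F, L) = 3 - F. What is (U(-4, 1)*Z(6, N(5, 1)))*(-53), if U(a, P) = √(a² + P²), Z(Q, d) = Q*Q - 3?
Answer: -1749*√17 ≈ -7211.3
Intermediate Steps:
Z(Q, d) = -3 + Q² (Z(Q, d) = Q² - 3 = -3 + Q²)
U(a, P) = √(P² + a²)
(U(-4, 1)*Z(6, N(5, 1)))*(-53) = (√(1² + (-4)²)*(-3 + 6²))*(-53) = (√(1 + 16)*(-3 + 36))*(-53) = (√17*33)*(-53) = (33*√17)*(-53) = -1749*√17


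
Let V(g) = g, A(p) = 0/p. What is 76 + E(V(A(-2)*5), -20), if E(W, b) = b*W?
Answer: 76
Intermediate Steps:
A(p) = 0
E(W, b) = W*b
76 + E(V(A(-2)*5), -20) = 76 + (0*5)*(-20) = 76 + 0*(-20) = 76 + 0 = 76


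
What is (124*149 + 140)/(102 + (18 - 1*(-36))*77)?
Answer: 4654/1065 ≈ 4.3699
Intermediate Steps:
(124*149 + 140)/(102 + (18 - 1*(-36))*77) = (18476 + 140)/(102 + (18 + 36)*77) = 18616/(102 + 54*77) = 18616/(102 + 4158) = 18616/4260 = 18616*(1/4260) = 4654/1065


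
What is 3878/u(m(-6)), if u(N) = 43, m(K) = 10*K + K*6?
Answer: 3878/43 ≈ 90.186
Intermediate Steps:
m(K) = 16*K (m(K) = 10*K + 6*K = 16*K)
3878/u(m(-6)) = 3878/43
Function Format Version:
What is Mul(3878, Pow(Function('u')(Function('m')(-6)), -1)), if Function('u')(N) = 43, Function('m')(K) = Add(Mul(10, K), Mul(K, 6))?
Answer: Rational(3878, 43) ≈ 90.186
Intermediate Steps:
Function('m')(K) = Mul(16, K) (Function('m')(K) = Add(Mul(10, K), Mul(6, K)) = Mul(16, K))
Mul(3878, Pow(Function('u')(Function('m')(-6)), -1)) = Mul(3878, Pow(43, -1)) = Mul(3878, Rational(1, 43)) = Rational(3878, 43)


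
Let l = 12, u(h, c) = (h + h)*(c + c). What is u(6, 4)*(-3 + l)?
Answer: 864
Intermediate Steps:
u(h, c) = 4*c*h (u(h, c) = (2*h)*(2*c) = 4*c*h)
u(6, 4)*(-3 + l) = (4*4*6)*(-3 + 12) = 96*9 = 864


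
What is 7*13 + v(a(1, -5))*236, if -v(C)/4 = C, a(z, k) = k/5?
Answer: 1035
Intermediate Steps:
a(z, k) = k/5 (a(z, k) = k*(⅕) = k/5)
v(C) = -4*C
7*13 + v(a(1, -5))*236 = 7*13 - 4*(-5)/5*236 = 91 - 4*(-1)*236 = 91 + 4*236 = 91 + 944 = 1035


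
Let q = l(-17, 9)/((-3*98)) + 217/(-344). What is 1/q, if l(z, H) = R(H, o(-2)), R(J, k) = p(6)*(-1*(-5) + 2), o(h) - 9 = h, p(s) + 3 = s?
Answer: -2408/1691 ≈ -1.4240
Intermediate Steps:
p(s) = -3 + s
o(h) = 9 + h
R(J, k) = 21 (R(J, k) = (-3 + 6)*(-1*(-5) + 2) = 3*(5 + 2) = 3*7 = 21)
l(z, H) = 21
q = -1691/2408 (q = 21/((-3*98)) + 217/(-344) = 21/(-294) + 217*(-1/344) = 21*(-1/294) - 217/344 = -1/14 - 217/344 = -1691/2408 ≈ -0.70224)
1/q = 1/(-1691/2408) = -2408/1691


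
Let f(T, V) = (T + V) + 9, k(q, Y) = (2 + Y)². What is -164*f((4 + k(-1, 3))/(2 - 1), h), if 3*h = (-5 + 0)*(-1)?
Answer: -19516/3 ≈ -6505.3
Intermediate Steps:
h = 5/3 (h = ((-5 + 0)*(-1))/3 = (-5*(-1))/3 = (⅓)*5 = 5/3 ≈ 1.6667)
f(T, V) = 9 + T + V
-164*f((4 + k(-1, 3))/(2 - 1), h) = -164*(9 + (4 + (2 + 3)²)/(2 - 1) + 5/3) = -164*(9 + (4 + 5²)/1 + 5/3) = -164*(9 + (4 + 25)*1 + 5/3) = -164*(9 + 29*1 + 5/3) = -164*(9 + 29 + 5/3) = -164*119/3 = -19516/3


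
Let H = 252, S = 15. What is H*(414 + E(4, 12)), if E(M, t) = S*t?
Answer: 149688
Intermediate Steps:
E(M, t) = 15*t
H*(414 + E(4, 12)) = 252*(414 + 15*12) = 252*(414 + 180) = 252*594 = 149688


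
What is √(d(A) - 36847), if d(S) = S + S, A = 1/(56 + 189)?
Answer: 3*I*√5015285/35 ≈ 191.96*I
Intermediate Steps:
A = 1/245 ≈ 0.0040816
d(S) = 2*S
√(d(A) - 36847) = √(2*(1/245) - 36847) = √(2/245 - 36847) = √(-9027513/245) = 3*I*√5015285/35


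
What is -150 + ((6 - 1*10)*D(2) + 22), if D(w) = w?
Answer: -136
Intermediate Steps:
-150 + ((6 - 1*10)*D(2) + 22) = -150 + ((6 - 1*10)*2 + 22) = -150 + ((6 - 10)*2 + 22) = -150 + (-4*2 + 22) = -150 + (-8 + 22) = -150 + 14 = -136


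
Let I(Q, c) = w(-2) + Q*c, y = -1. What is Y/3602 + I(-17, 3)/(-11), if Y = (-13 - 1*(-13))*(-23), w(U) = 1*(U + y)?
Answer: 54/11 ≈ 4.9091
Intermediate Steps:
w(U) = -1 + U (w(U) = 1*(U - 1) = 1*(-1 + U) = -1 + U)
Y = 0 (Y = (-13 + 13)*(-23) = 0*(-23) = 0)
I(Q, c) = -3 + Q*c (I(Q, c) = (-1 - 2) + Q*c = -3 + Q*c)
Y/3602 + I(-17, 3)/(-11) = 0/3602 + (-3 - 17*3)/(-11) = 0*(1/3602) + (-3 - 51)*(-1/11) = 0 - 54*(-1/11) = 0 + 54/11 = 54/11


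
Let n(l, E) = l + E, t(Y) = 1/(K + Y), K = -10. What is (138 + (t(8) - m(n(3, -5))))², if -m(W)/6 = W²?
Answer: 104329/4 ≈ 26082.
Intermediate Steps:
t(Y) = 1/(-10 + Y)
n(l, E) = E + l
m(W) = -6*W²
(138 + (t(8) - m(n(3, -5))))² = (138 + (1/(-10 + 8) - (-6)*(-5 + 3)²))² = (138 + (1/(-2) - (-6)*(-2)²))² = (138 + (-½ - (-6)*4))² = (138 + (-½ - 1*(-24)))² = (138 + (-½ + 24))² = (138 + 47/2)² = (323/2)² = 104329/4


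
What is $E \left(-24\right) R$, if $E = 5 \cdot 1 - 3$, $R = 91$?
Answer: $-4368$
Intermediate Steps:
$E = 2$ ($E = 5 - 3 = 2$)
$E \left(-24\right) R = 2 \left(-24\right) 91 = \left(-48\right) 91 = -4368$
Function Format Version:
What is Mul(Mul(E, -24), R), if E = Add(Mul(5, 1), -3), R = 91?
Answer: -4368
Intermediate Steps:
E = 2 (E = Add(5, -3) = 2)
Mul(Mul(E, -24), R) = Mul(Mul(2, -24), 91) = Mul(-48, 91) = -4368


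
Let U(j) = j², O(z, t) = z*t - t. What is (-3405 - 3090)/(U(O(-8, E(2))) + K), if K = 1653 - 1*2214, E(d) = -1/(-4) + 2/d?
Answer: 34640/2317 ≈ 14.950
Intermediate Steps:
E(d) = ¼ + 2/d (E(d) = -1*(-¼) + 2/d = ¼ + 2/d)
O(z, t) = -t + t*z (O(z, t) = t*z - t = -t + t*z)
K = -561 (K = 1653 - 2214 = -561)
(-3405 - 3090)/(U(O(-8, E(2))) + K) = (-3405 - 3090)/((((¼)*(8 + 2)/2)*(-1 - 8))² - 561) = -6495/((((¼)*(½)*10)*(-9))² - 561) = -6495/(((5/4)*(-9))² - 561) = -6495/((-45/4)² - 561) = -6495/(2025/16 - 561) = -6495/(-6951/16) = -6495*(-16/6951) = 34640/2317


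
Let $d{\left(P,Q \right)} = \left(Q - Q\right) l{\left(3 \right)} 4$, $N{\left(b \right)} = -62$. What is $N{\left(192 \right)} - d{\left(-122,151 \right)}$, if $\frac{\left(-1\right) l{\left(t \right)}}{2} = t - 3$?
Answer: $-62$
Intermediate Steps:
$l{\left(t \right)} = 6 - 2 t$ ($l{\left(t \right)} = - 2 \left(t - 3\right) = - 2 \left(-3 + t\right) = 6 - 2 t$)
$d{\left(P,Q \right)} = 0$ ($d{\left(P,Q \right)} = \left(Q - Q\right) \left(6 - 6\right) 4 = 0 \left(6 - 6\right) 4 = 0 \cdot 0 \cdot 4 = 0 \cdot 0 = 0$)
$N{\left(192 \right)} - d{\left(-122,151 \right)} = -62 - 0 = -62 + 0 = -62$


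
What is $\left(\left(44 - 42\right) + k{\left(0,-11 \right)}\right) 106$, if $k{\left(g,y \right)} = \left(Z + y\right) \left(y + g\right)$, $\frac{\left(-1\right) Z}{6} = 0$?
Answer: $13038$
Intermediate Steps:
$Z = 0$ ($Z = \left(-6\right) 0 = 0$)
$k{\left(g,y \right)} = y \left(g + y\right)$ ($k{\left(g,y \right)} = \left(0 + y\right) \left(y + g\right) = y \left(g + y\right)$)
$\left(\left(44 - 42\right) + k{\left(0,-11 \right)}\right) 106 = \left(\left(44 - 42\right) - 11 \left(0 - 11\right)\right) 106 = \left(2 - -121\right) 106 = \left(2 + 121\right) 106 = 123 \cdot 106 = 13038$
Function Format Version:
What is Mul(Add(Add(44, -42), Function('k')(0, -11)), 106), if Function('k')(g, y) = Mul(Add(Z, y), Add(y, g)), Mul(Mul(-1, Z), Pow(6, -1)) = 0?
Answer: 13038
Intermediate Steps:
Z = 0 (Z = Mul(-6, 0) = 0)
Function('k')(g, y) = Mul(y, Add(g, y)) (Function('k')(g, y) = Mul(Add(0, y), Add(y, g)) = Mul(y, Add(g, y)))
Mul(Add(Add(44, -42), Function('k')(0, -11)), 106) = Mul(Add(Add(44, -42), Mul(-11, Add(0, -11))), 106) = Mul(Add(2, Mul(-11, -11)), 106) = Mul(Add(2, 121), 106) = Mul(123, 106) = 13038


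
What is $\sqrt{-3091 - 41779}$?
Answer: $i \sqrt{44870} \approx 211.83 i$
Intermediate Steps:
$\sqrt{-3091 - 41779} = \sqrt{-44870} = i \sqrt{44870}$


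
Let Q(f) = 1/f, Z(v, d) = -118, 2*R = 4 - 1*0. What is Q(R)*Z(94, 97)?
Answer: -59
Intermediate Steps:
R = 2 (R = (4 - 1*0)/2 = (4 + 0)/2 = (½)*4 = 2)
Q(R)*Z(94, 97) = -118/2 = (½)*(-118) = -59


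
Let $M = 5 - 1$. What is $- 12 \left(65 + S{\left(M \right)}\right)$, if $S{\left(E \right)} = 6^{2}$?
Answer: $-1212$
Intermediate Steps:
$M = 4$ ($M = 5 - 1 = 4$)
$S{\left(E \right)} = 36$
$- 12 \left(65 + S{\left(M \right)}\right) = - 12 \left(65 + 36\right) = \left(-12\right) 101 = -1212$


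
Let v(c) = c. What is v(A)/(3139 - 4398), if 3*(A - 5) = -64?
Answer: 49/3777 ≈ 0.012973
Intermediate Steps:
A = -49/3 (A = 5 + (⅓)*(-64) = 5 - 64/3 = -49/3 ≈ -16.333)
v(A)/(3139 - 4398) = -49/(3*(3139 - 4398)) = -49/3/(-1259) = -49/3*(-1/1259) = 49/3777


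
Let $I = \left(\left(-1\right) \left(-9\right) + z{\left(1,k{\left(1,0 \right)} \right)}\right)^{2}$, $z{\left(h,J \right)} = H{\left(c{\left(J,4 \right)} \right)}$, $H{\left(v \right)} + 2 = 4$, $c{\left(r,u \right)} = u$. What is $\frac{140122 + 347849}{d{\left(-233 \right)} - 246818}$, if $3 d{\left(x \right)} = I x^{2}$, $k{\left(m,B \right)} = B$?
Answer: $\frac{133083}{529865} \approx 0.25116$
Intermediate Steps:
$H{\left(v \right)} = 2$ ($H{\left(v \right)} = -2 + 4 = 2$)
$z{\left(h,J \right)} = 2$
$I = 121$ ($I = \left(\left(-1\right) \left(-9\right) + 2\right)^{2} = \left(9 + 2\right)^{2} = 11^{2} = 121$)
$d{\left(x \right)} = \frac{121 x^{2}}{3}$
$\frac{140122 + 347849}{d{\left(-233 \right)} - 246818} = \frac{140122 + 347849}{\frac{121 \left(-233\right)^{2}}{3} - 246818} = \frac{487971}{\frac{121}{3} \cdot 54289 - 246818} = \frac{487971}{\frac{6568969}{3} - 246818} = \frac{487971}{\frac{5828515}{3}} = 487971 \cdot \frac{3}{5828515} = \frac{133083}{529865}$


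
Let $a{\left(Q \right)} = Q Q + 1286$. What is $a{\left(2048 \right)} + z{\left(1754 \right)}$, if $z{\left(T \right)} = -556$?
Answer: $4195034$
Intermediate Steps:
$a{\left(Q \right)} = 1286 + Q^{2}$ ($a{\left(Q \right)} = Q^{2} + 1286 = 1286 + Q^{2}$)
$a{\left(2048 \right)} + z{\left(1754 \right)} = \left(1286 + 2048^{2}\right) - 556 = \left(1286 + 4194304\right) - 556 = 4195590 - 556 = 4195034$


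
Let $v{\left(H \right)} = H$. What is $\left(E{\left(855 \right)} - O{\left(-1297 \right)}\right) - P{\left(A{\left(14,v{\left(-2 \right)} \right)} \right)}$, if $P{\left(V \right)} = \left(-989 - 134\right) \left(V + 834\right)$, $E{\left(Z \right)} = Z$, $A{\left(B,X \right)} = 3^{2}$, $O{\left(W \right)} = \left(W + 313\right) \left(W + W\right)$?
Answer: $-1604952$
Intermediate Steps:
$O{\left(W \right)} = 2 W \left(313 + W\right)$ ($O{\left(W \right)} = \left(313 + W\right) 2 W = 2 W \left(313 + W\right)$)
$A{\left(B,X \right)} = 9$
$P{\left(V \right)} = -936582 - 1123 V$ ($P{\left(V \right)} = - 1123 \left(834 + V\right) = -936582 - 1123 V$)
$\left(E{\left(855 \right)} - O{\left(-1297 \right)}\right) - P{\left(A{\left(14,v{\left(-2 \right)} \right)} \right)} = \left(855 - 2 \left(-1297\right) \left(313 - 1297\right)\right) - \left(-936582 - 10107\right) = \left(855 - 2 \left(-1297\right) \left(-984\right)\right) - \left(-936582 - 10107\right) = \left(855 - 2552496\right) - -946689 = \left(855 - 2552496\right) + 946689 = -2551641 + 946689 = -1604952$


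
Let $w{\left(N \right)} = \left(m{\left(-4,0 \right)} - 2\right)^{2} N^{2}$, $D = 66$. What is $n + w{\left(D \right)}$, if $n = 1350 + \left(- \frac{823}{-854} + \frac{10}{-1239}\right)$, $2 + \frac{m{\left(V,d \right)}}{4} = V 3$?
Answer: $\frac{2215210658023}{151158} \approx 1.4655 \cdot 10^{7}$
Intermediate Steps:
$m{\left(V,d \right)} = -8 + 12 V$ ($m{\left(V,d \right)} = -8 + 4 V 3 = -8 + 4 \cdot 3 V = -8 + 12 V$)
$n = \frac{204207751}{151158}$ ($n = 1350 + \left(\left(-823\right) \left(- \frac{1}{854}\right) + 10 \left(- \frac{1}{1239}\right)\right) = 1350 + \left(\frac{823}{854} - \frac{10}{1239}\right) = 1350 + \frac{144451}{151158} = \frac{204207751}{151158} \approx 1351.0$)
$w{\left(N \right)} = 3364 N^{2}$ ($w{\left(N \right)} = \left(\left(-8 + 12 \left(-4\right)\right) - 2\right)^{2} N^{2} = \left(\left(-8 - 48\right) - 2\right)^{2} N^{2} = \left(-56 - 2\right)^{2} N^{2} = \left(-58\right)^{2} N^{2} = 3364 N^{2}$)
$n + w{\left(D \right)} = \frac{204207751}{151158} + 3364 \cdot 66^{2} = \frac{204207751}{151158} + 3364 \cdot 4356 = \frac{204207751}{151158} + 14653584 = \frac{2215210658023}{151158}$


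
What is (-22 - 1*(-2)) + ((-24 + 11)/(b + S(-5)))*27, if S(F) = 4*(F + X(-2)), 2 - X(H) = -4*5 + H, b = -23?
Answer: -1411/53 ≈ -26.623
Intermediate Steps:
X(H) = 22 - H (X(H) = 2 - (-4*5 + H) = 2 - (-20 + H) = 2 + (20 - H) = 22 - H)
S(F) = 96 + 4*F (S(F) = 4*(F + (22 - 1*(-2))) = 4*(F + (22 + 2)) = 4*(F + 24) = 4*(24 + F) = 96 + 4*F)
(-22 - 1*(-2)) + ((-24 + 11)/(b + S(-5)))*27 = (-22 - 1*(-2)) + ((-24 + 11)/(-23 + (96 + 4*(-5))))*27 = (-22 + 2) - 13/(-23 + (96 - 20))*27 = -20 - 13/(-23 + 76)*27 = -20 - 13/53*27 = -20 - 351/53 = -1411/53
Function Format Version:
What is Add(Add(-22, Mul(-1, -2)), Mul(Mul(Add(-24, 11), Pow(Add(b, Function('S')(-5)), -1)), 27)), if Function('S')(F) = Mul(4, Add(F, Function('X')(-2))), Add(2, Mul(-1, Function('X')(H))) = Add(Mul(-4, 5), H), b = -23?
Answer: Rational(-1411, 53) ≈ -26.623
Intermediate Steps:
Function('X')(H) = Add(22, Mul(-1, H)) (Function('X')(H) = Add(2, Mul(-1, Add(Mul(-4, 5), H))) = Add(2, Mul(-1, Add(-20, H))) = Add(2, Add(20, Mul(-1, H))) = Add(22, Mul(-1, H)))
Function('S')(F) = Add(96, Mul(4, F)) (Function('S')(F) = Mul(4, Add(F, Add(22, Mul(-1, -2)))) = Mul(4, Add(F, Add(22, 2))) = Mul(4, Add(F, 24)) = Mul(4, Add(24, F)) = Add(96, Mul(4, F)))
Add(Add(-22, Mul(-1, -2)), Mul(Mul(Add(-24, 11), Pow(Add(b, Function('S')(-5)), -1)), 27)) = Add(Add(-22, Mul(-1, -2)), Mul(Mul(Add(-24, 11), Pow(Add(-23, Add(96, Mul(4, -5))), -1)), 27)) = Add(Add(-22, 2), Mul(Mul(-13, Pow(Add(-23, Add(96, -20)), -1)), 27)) = Add(-20, Mul(Mul(-13, Pow(Add(-23, 76), -1)), 27)) = Add(-20, Mul(Mul(-13, Pow(53, -1)), 27)) = Add(-20, Mul(Mul(-13, Rational(1, 53)), 27)) = Add(-20, Mul(Rational(-13, 53), 27)) = Add(-20, Rational(-351, 53)) = Rational(-1411, 53)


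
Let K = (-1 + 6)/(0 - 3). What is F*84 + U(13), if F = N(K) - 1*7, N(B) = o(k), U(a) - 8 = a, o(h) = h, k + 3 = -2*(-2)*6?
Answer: 1197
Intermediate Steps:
k = 21 (k = -3 - 2*(-2)*6 = -3 + 4*6 = -3 + 24 = 21)
K = -5/3 (K = 5/(-3) = 5*(-1/3) = -5/3 ≈ -1.6667)
U(a) = 8 + a
N(B) = 21
F = 14 (F = 21 - 1*7 = 21 - 7 = 14)
F*84 + U(13) = 14*84 + (8 + 13) = 1176 + 21 = 1197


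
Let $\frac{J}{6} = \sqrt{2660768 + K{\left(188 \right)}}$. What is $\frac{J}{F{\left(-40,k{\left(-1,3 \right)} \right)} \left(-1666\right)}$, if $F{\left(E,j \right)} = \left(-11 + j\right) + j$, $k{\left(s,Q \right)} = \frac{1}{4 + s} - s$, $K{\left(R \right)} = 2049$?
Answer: $\frac{9 \sqrt{2662817}}{20825} \approx 0.70523$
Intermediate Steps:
$F{\left(E,j \right)} = -11 + 2 j$
$J = 6 \sqrt{2662817}$ ($J = 6 \sqrt{2660768 + 2049} = 6 \sqrt{2662817} \approx 9790.9$)
$\frac{J}{F{\left(-40,k{\left(-1,3 \right)} \right)} \left(-1666\right)} = \frac{6 \sqrt{2662817}}{\left(-11 + 2 \frac{1 - \left(-1\right)^{2} - -4}{4 - 1}\right) \left(-1666\right)} = \frac{6 \sqrt{2662817}}{\left(-11 + 2 \frac{1 - 1 + 4}{3}\right) \left(-1666\right)} = \frac{6 \sqrt{2662817}}{\left(-11 + 2 \cdot \frac{1}{3} \cdot 4\right) \left(-1666\right)} = \frac{6 \sqrt{2662817}}{\left(-11 + 2 \cdot \frac{4}{3}\right) \left(-1666\right)} = \frac{6 \sqrt{2662817}}{\left(-11 + \frac{8}{3}\right) \left(-1666\right)} = \frac{6 \sqrt{2662817}}{\left(- \frac{25}{3}\right) \left(-1666\right)} = \frac{6 \sqrt{2662817}}{\frac{41650}{3}} = 6 \sqrt{2662817} \cdot \frac{3}{41650} = \frac{9 \sqrt{2662817}}{20825}$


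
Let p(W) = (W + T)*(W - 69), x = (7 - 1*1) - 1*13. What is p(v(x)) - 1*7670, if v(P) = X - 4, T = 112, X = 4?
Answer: -15398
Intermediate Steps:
x = -7 (x = (7 - 1) - 13 = 6 - 13 = -7)
v(P) = 0 (v(P) = 4 - 4 = 0)
p(W) = (-69 + W)*(112 + W) (p(W) = (W + 112)*(W - 69) = (112 + W)*(-69 + W) = (-69 + W)*(112 + W))
p(v(x)) - 1*7670 = (-7728 + 0² + 43*0) - 1*7670 = (-7728 + 0 + 0) - 7670 = -7728 - 7670 = -15398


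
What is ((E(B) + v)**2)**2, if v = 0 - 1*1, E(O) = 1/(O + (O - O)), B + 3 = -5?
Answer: 6561/4096 ≈ 1.6018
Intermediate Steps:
B = -8 (B = -3 - 5 = -8)
E(O) = 1/O (E(O) = 1/(O + 0) = 1/O)
v = -1 (v = 0 - 1 = -1)
((E(B) + v)**2)**2 = ((1/(-8) - 1)**2)**2 = ((-1/8 - 1)**2)**2 = ((-9/8)**2)**2 = (81/64)**2 = 6561/4096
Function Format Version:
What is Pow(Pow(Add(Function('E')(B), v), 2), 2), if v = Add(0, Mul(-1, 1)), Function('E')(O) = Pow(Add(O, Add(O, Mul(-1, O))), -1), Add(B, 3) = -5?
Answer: Rational(6561, 4096) ≈ 1.6018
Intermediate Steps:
B = -8 (B = Add(-3, -5) = -8)
Function('E')(O) = Pow(O, -1) (Function('E')(O) = Pow(Add(O, 0), -1) = Pow(O, -1))
v = -1 (v = Add(0, -1) = -1)
Pow(Pow(Add(Function('E')(B), v), 2), 2) = Pow(Pow(Add(Pow(-8, -1), -1), 2), 2) = Pow(Pow(Add(Rational(-1, 8), -1), 2), 2) = Pow(Pow(Rational(-9, 8), 2), 2) = Pow(Rational(81, 64), 2) = Rational(6561, 4096)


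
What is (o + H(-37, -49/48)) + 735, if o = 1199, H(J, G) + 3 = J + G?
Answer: 90863/48 ≈ 1893.0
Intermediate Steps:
H(J, G) = -3 + G + J (H(J, G) = -3 + (J + G) = -3 + (G + J) = -3 + G + J)
(o + H(-37, -49/48)) + 735 = (1199 + (-3 - 49/48 - 37)) + 735 = (1199 - 1969/48) + 735 = 55583/48 + 735 = 90863/48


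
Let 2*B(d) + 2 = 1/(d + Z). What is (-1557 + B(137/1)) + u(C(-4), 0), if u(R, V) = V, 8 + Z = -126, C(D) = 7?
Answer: -9347/6 ≈ -1557.8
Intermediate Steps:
Z = -134 (Z = -8 - 126 = -134)
B(d) = -1 + 1/(2*(-134 + d)) (B(d) = -1 + 1/(2*(d - 134)) = -1 + 1/(2*(-134 + d)))
(-1557 + B(137/1)) + u(C(-4), 0) = (-1557 + (269/2 - 137/1)/(-134 + 137/1)) + 0 = (-1557 + (269/2 - 137)/(-134 + 137*1)) + 0 = (-1557 + (269/2 - 1*137)/(-134 + 137)) + 0 = (-1557 + (269/2 - 137)/3) + 0 = (-1557 + (1/3)*(-5/2)) + 0 = (-1557 - 5/6) + 0 = -9347/6 + 0 = -9347/6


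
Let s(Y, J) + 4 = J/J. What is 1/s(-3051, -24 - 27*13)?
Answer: -⅓ ≈ -0.33333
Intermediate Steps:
s(Y, J) = -3 (s(Y, J) = -4 + J/J = -4 + 1 = -3)
1/s(-3051, -24 - 27*13) = 1/(-3) = -⅓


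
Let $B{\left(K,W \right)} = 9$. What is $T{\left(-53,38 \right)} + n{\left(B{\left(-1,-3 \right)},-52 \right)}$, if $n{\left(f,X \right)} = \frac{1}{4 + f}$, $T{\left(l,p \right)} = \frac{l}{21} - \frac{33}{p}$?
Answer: $- \frac{34393}{10374} \approx -3.3153$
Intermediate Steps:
$T{\left(l,p \right)} = - \frac{33}{p} + \frac{l}{21}$ ($T{\left(l,p \right)} = l \frac{1}{21} - \frac{33}{p} = \frac{l}{21} - \frac{33}{p} = - \frac{33}{p} + \frac{l}{21}$)
$T{\left(-53,38 \right)} + n{\left(B{\left(-1,-3 \right)},-52 \right)} = \left(- \frac{33}{38} + \frac{1}{21} \left(-53\right)\right) + \frac{1}{4 + 9} = \left(\left(-33\right) \frac{1}{38} - \frac{53}{21}\right) + \frac{1}{13} = \left(- \frac{33}{38} - \frac{53}{21}\right) + \frac{1}{13} = - \frac{2707}{798} + \frac{1}{13} = - \frac{34393}{10374}$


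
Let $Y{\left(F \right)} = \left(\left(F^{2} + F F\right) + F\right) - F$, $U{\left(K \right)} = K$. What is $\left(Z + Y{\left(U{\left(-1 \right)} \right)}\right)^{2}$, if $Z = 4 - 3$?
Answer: $9$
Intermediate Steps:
$Z = 1$ ($Z = 4 - 3 = 1$)
$Y{\left(F \right)} = 2 F^{2}$ ($Y{\left(F \right)} = \left(\left(F^{2} + F^{2}\right) + F\right) - F = \left(2 F^{2} + F\right) - F = \left(F + 2 F^{2}\right) - F = 2 F^{2}$)
$\left(Z + Y{\left(U{\left(-1 \right)} \right)}\right)^{2} = \left(1 + 2 \left(-1\right)^{2}\right)^{2} = \left(1 + 2 \cdot 1\right)^{2} = \left(1 + 2\right)^{2} = 3^{2} = 9$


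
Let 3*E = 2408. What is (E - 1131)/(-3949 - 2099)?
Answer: 985/18144 ≈ 0.054288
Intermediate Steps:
E = 2408/3 (E = (⅓)*2408 = 2408/3 ≈ 802.67)
(E - 1131)/(-3949 - 2099) = (2408/3 - 1131)/(-3949 - 2099) = -985/3/(-6048) = -985/3*(-1/6048) = 985/18144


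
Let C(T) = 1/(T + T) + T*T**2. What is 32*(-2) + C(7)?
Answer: 3907/14 ≈ 279.07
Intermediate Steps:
C(T) = T**3 + 1/(2*T) (C(T) = 1/(2*T) + T**3 = T**3 + 1/(2*T))
32*(-2) + C(7) = 32*(-2) + (1/2 + 7**4)/7 = -64 + (1/2 + 2401)/7 = -64 + (1/7)*(4803/2) = -64 + 4803/14 = 3907/14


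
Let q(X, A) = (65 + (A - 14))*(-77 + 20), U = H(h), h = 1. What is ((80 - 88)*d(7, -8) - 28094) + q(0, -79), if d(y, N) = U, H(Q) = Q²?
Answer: -26506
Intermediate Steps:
U = 1 (U = 1² = 1)
d(y, N) = 1
q(X, A) = -2907 - 57*A (q(X, A) = (65 + (-14 + A))*(-57) = (51 + A)*(-57) = -2907 - 57*A)
((80 - 88)*d(7, -8) - 28094) + q(0, -79) = ((80 - 88)*1 - 28094) + (-2907 - 57*(-79)) = (-8*1 - 28094) + (-2907 + 4503) = (-8 - 28094) + 1596 = -28102 + 1596 = -26506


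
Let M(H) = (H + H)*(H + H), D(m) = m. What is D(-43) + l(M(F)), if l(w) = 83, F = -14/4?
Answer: 40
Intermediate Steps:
F = -7/2 (F = -14*¼ = -7/2 ≈ -3.5000)
M(H) = 4*H² (M(H) = (2*H)*(2*H) = 4*H²)
D(-43) + l(M(F)) = -43 + 83 = 40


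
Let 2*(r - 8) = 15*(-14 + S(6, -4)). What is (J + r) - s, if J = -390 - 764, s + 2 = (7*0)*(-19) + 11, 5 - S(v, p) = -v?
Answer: -2355/2 ≈ -1177.5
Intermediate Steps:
S(v, p) = 5 + v (S(v, p) = 5 - (-1)*v = 5 + v)
s = 9 (s = -2 + ((7*0)*(-19) + 11) = -2 + (0*(-19) + 11) = -2 + (0 + 11) = -2 + 11 = 9)
J = -1154
r = -29/2 (r = 8 + (15*(-14 + (5 + 6)))/2 = 8 + (15*(-14 + 11))/2 = 8 + (15*(-3))/2 = 8 + (1/2)*(-45) = 8 - 45/2 = -29/2 ≈ -14.500)
(J + r) - s = (-1154 - 29/2) - 1*9 = -2337/2 - 9 = -2355/2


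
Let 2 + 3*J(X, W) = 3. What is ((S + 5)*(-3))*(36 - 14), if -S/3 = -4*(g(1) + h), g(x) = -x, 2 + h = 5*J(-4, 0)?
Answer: 726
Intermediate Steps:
J(X, W) = ⅓ (J(X, W) = -⅔ + (⅓)*3 = -⅔ + 1 = ⅓)
h = -⅓ (h = -2 + 5*(⅓) = -2 + 5/3 = -⅓ ≈ -0.33333)
S = -16 (S = -(-12)*(-1*1 - ⅓) = -(-12)*(-1 - ⅓) = -(-12)*(-4)/3 = -3*16/3 = -16)
((S + 5)*(-3))*(36 - 14) = ((-16 + 5)*(-3))*(36 - 14) = -11*(-3)*22 = 33*22 = 726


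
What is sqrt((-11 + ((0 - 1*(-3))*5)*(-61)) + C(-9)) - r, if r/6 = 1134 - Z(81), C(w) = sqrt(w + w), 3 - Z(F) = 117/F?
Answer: -20384/3 + sqrt(-926 + 3*I*sqrt(2)) ≈ -6794.6 + 30.43*I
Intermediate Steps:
Z(F) = 3 - 117/F
C(w) = sqrt(2)*sqrt(w) (C(w) = sqrt(2*w) = sqrt(2)*sqrt(w))
r = 20384/3 (r = 6*(1134 - (3 - 117/81)) = 6*(1134 - (3 - 117*1/81)) = 6*(1134 - (3 - 13/9)) = 6*(1134 - 1*14/9) = 6*(1134 - 14/9) = 6*(10192/9) = 20384/3 ≈ 6794.7)
sqrt((-11 + ((0 - 1*(-3))*5)*(-61)) + C(-9)) - r = sqrt((-11 + ((0 - 1*(-3))*5)*(-61)) + sqrt(2)*sqrt(-9)) - 1*20384/3 = sqrt((-11 + ((0 + 3)*5)*(-61)) + sqrt(2)*(3*I)) - 20384/3 = sqrt((-11 + (3*5)*(-61)) + 3*I*sqrt(2)) - 20384/3 = sqrt((-11 + 15*(-61)) + 3*I*sqrt(2)) - 20384/3 = sqrt((-11 - 915) + 3*I*sqrt(2)) - 20384/3 = sqrt(-926 + 3*I*sqrt(2)) - 20384/3 = -20384/3 + sqrt(-926 + 3*I*sqrt(2))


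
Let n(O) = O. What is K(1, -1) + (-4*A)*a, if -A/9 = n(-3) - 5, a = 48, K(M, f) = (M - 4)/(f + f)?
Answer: -27645/2 ≈ -13823.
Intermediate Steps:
K(M, f) = (-4 + M)/(2*f) (K(M, f) = (-4 + M)/((2*f)) = (-4 + M)*(1/(2*f)) = (-4 + M)/(2*f))
A = 72 (A = -9*(-3 - 5) = -9*(-8) = 72)
K(1, -1) + (-4*A)*a = (½)*(-4 + 1)/(-1) - 4*72*48 = (½)*(-1)*(-3) - 288*48 = 3/2 - 13824 = -27645/2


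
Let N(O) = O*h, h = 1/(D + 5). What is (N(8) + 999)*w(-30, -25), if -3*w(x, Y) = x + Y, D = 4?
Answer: 494945/27 ≈ 18331.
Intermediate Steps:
h = ⅑ (h = 1/(4 + 5) = 1/9 = ⅑ ≈ 0.11111)
w(x, Y) = -Y/3 - x/3 (w(x, Y) = -(x + Y)/3 = -(Y + x)/3 = -Y/3 - x/3)
N(O) = O/9 (N(O) = O*(⅑) = O/9)
(N(8) + 999)*w(-30, -25) = ((⅑)*8 + 999)*(-⅓*(-25) - ⅓*(-30)) = (8/9 + 999)*(25/3 + 10) = (8999/9)*(55/3) = 494945/27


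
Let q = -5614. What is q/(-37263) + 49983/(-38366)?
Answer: -1647129805/1429632258 ≈ -1.1521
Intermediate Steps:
q/(-37263) + 49983/(-38366) = -5614/(-37263) + 49983/(-38366) = -5614*(-1/37263) + 49983*(-1/38366) = 5614/37263 - 49983/38366 = -1647129805/1429632258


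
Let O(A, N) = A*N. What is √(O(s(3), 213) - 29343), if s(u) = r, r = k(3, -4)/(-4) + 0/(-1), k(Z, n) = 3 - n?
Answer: 3*I*√13207/2 ≈ 172.38*I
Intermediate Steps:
r = -7/4 (r = (3 - 1*(-4))/(-4) + 0/(-1) = (3 + 4)*(-¼) + 0*(-1) = 7*(-¼) + 0 = -7/4 + 0 = -7/4 ≈ -1.7500)
s(u) = -7/4
√(O(s(3), 213) - 29343) = √(-7/4*213 - 29343) = √(-1491/4 - 29343) = √(-118863/4) = 3*I*√13207/2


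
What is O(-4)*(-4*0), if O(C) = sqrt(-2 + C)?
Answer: 0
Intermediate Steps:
O(-4)*(-4*0) = sqrt(-2 - 4)*(-4*0) = sqrt(-6)*0 = (I*sqrt(6))*0 = 0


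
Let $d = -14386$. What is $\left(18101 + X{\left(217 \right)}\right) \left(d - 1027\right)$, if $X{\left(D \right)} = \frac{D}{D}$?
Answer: $-279006126$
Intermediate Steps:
$X{\left(D \right)} = 1$
$\left(18101 + X{\left(217 \right)}\right) \left(d - 1027\right) = \left(18101 + 1\right) \left(-14386 - 1027\right) = 18102 \left(-15413\right) = -279006126$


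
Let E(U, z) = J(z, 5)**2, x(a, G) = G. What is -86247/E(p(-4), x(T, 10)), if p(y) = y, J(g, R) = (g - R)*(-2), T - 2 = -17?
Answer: -86247/100 ≈ -862.47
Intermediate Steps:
T = -15 (T = 2 - 17 = -15)
J(g, R) = -2*g + 2*R
E(U, z) = (10 - 2*z)**2 (E(U, z) = (-2*z + 2*5)**2 = (-2*z + 10)**2 = (10 - 2*z)**2)
-86247/E(p(-4), x(T, 10)) = -86247*1/(4*(-5 + 10)**2) = -86247/(4*5**2) = -86247/(4*25) = -86247/100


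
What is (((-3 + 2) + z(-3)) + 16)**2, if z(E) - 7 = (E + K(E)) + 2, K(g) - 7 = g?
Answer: 625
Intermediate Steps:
K(g) = 7 + g
z(E) = 16 + 2*E (z(E) = 7 + ((E + (7 + E)) + 2) = 7 + ((7 + 2*E) + 2) = 7 + (9 + 2*E) = 16 + 2*E)
(((-3 + 2) + z(-3)) + 16)**2 = (((-3 + 2) + (16 + 2*(-3))) + 16)**2 = ((-1 + (16 - 6)) + 16)**2 = ((-1 + 10) + 16)**2 = (9 + 16)**2 = 25**2 = 625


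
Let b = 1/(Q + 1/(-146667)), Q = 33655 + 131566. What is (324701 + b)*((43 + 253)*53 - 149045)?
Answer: -1049293779798238757461/24232468406 ≈ -4.3301e+10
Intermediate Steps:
Q = 165221
b = 146667/24232468406 (b = 1/(165221 + 1/(-146667)) = 1/(165221 - 1/146667) = 1/(24232468406/146667) = 146667/24232468406 ≈ 6.0525e-6)
(324701 + b)*((43 + 253)*53 - 149045) = (324701 + 146667/24232468406)*((43 + 253)*53 - 149045) = 7868306724043273*(296*53 - 149045)/24232468406 = 7868306724043273*(15688 - 149045)/24232468406 = (7868306724043273/24232468406)*(-133357) = -1049293779798238757461/24232468406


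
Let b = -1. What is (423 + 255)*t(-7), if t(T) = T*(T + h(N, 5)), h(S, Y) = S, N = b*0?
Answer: 33222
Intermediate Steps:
N = 0 (N = -1*0 = 0)
t(T) = T² (t(T) = T*(T + 0) = T*T = T²)
(423 + 255)*t(-7) = (423 + 255)*(-7)² = 678*49 = 33222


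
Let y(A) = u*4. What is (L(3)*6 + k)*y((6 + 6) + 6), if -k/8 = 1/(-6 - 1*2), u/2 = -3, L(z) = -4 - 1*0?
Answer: 552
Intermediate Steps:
L(z) = -4 (L(z) = -4 + 0 = -4)
u = -6 (u = 2*(-3) = -6)
k = 1 (k = -8/(-6 - 1*2) = -8/(-6 - 2) = -8/(-8) = -8*(-⅛) = 1)
y(A) = -24 (y(A) = -6*4 = -24)
(L(3)*6 + k)*y((6 + 6) + 6) = (-4*6 + 1)*(-24) = (-24 + 1)*(-24) = -23*(-24) = 552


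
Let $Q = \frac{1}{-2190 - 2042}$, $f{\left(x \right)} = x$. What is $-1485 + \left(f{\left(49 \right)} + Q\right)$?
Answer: $- \frac{6077153}{4232} \approx -1436.0$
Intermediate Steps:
$Q = - \frac{1}{4232}$ ($Q = \frac{1}{-4232} = - \frac{1}{4232} \approx -0.00023629$)
$-1485 + \left(f{\left(49 \right)} + Q\right) = -1485 + \left(49 - \frac{1}{4232}\right) = -1485 + \frac{207367}{4232} = - \frac{6077153}{4232}$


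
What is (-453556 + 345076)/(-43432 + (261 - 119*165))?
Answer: 54240/31403 ≈ 1.7272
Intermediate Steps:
(-453556 + 345076)/(-43432 + (261 - 119*165)) = -108480/(-43432 + (261 - 19635)) = -108480/(-43432 - 19374) = -108480/(-62806) = -108480*(-1/62806) = 54240/31403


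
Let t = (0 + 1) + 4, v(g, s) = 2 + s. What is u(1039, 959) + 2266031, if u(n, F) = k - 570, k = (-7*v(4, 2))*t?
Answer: 2265321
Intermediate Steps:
t = 5 (t = 1 + 4 = 5)
k = -140 (k = -7*(2 + 2)*5 = -7*4*5 = -28*5 = -140)
u(n, F) = -710 (u(n, F) = -140 - 570 = -710)
u(1039, 959) + 2266031 = -710 + 2266031 = 2265321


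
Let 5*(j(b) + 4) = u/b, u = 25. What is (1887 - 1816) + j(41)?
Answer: 2752/41 ≈ 67.122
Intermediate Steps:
j(b) = -4 + 5/b (j(b) = -4 + (25/b)/5 = -4 + 5/b)
(1887 - 1816) + j(41) = (1887 - 1816) + (-4 + 5/41) = 71 + (-4 + 5*(1/41)) = 71 + (-4 + 5/41) = 71 - 159/41 = 2752/41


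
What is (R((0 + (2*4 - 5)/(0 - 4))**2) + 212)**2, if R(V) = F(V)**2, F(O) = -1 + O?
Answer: 2950771041/65536 ≈ 45025.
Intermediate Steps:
R(V) = (-1 + V)**2
(R((0 + (2*4 - 5)/(0 - 4))**2) + 212)**2 = ((-1 + (0 + (2*4 - 5)/(0 - 4))**2)**2 + 212)**2 = ((-1 + (0 + (8 - 5)/(-4))**2)**2 + 212)**2 = ((-1 + (0 + 3*(-1/4))**2)**2 + 212)**2 = ((-1 + (0 - 3/4)**2)**2 + 212)**2 = ((-1 + (-3/4)**2)**2 + 212)**2 = ((-1 + 9/16)**2 + 212)**2 = ((-7/16)**2 + 212)**2 = (49/256 + 212)**2 = (54321/256)**2 = 2950771041/65536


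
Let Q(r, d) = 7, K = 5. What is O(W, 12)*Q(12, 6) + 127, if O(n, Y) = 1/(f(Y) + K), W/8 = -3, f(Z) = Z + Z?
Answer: 3690/29 ≈ 127.24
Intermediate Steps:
f(Z) = 2*Z
W = -24 (W = 8*(-3) = -24)
O(n, Y) = 1/(5 + 2*Y) (O(n, Y) = 1/(2*Y + 5) = 1/(5 + 2*Y))
O(W, 12)*Q(12, 6) + 127 = 7/(5 + 2*12) + 127 = 7/(5 + 24) + 127 = 7/29 + 127 = 3690/29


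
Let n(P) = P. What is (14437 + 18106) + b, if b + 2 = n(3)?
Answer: 32544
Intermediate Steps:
b = 1 (b = -2 + 3 = 1)
(14437 + 18106) + b = (14437 + 18106) + 1 = 32543 + 1 = 32544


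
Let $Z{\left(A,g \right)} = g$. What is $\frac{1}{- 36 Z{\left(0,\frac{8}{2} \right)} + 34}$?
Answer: $- \frac{1}{110} \approx -0.0090909$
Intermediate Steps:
$\frac{1}{- 36 Z{\left(0,\frac{8}{2} \right)} + 34} = \frac{1}{- 36 \cdot \frac{8}{2} + 34} = \frac{1}{- 36 \cdot 8 \cdot \frac{1}{2} + 34} = \frac{1}{\left(-36\right) 4 + 34} = \frac{1}{-144 + 34} = \frac{1}{-110} = - \frac{1}{110}$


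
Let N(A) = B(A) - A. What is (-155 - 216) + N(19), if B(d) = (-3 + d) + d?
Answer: -355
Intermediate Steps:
B(d) = -3 + 2*d
N(A) = -3 + A (N(A) = (-3 + 2*A) - A = -3 + A)
(-155 - 216) + N(19) = (-155 - 216) + (-3 + 19) = -371 + 16 = -355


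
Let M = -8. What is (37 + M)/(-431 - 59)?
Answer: -29/490 ≈ -0.059184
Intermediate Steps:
(37 + M)/(-431 - 59) = (37 - 8)/(-431 - 59) = 29/(-490) = 29*(-1/490) = -29/490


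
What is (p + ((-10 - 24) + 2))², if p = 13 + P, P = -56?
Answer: 5625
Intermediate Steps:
p = -43 (p = 13 - 56 = -43)
(p + ((-10 - 24) + 2))² = (-43 + ((-10 - 24) + 2))² = (-43 + (-34 + 2))² = (-43 - 32)² = (-75)² = 5625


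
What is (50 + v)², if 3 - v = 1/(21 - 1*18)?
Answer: 24964/9 ≈ 2773.8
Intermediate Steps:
v = 8/3 (v = 3 - 1/(21 - 1*18) = 3 - 1/(21 - 18) = 3 - 1/3 = 3 - 1*⅓ = 3 - ⅓ = 8/3 ≈ 2.6667)
(50 + v)² = (50 + 8/3)² = (158/3)² = 24964/9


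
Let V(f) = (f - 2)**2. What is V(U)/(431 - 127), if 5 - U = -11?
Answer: 49/76 ≈ 0.64474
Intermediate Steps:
U = 16 (U = 5 - 1*(-11) = 5 + 11 = 16)
V(f) = (-2 + f)**2
V(U)/(431 - 127) = (-2 + 16)**2/(431 - 127) = 14**2/304 = (1/304)*196 = 49/76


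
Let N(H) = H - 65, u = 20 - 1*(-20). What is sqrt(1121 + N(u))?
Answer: 2*sqrt(274) ≈ 33.106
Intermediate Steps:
u = 40 (u = 20 + 20 = 40)
N(H) = -65 + H
sqrt(1121 + N(u)) = sqrt(1121 + (-65 + 40)) = sqrt(1121 - 25) = sqrt(1096) = 2*sqrt(274)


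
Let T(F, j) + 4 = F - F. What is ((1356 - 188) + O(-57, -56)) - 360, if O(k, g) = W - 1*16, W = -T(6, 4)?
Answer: 796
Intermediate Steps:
T(F, j) = -4 (T(F, j) = -4 + (F - F) = -4 + 0 = -4)
W = 4 (W = -1*(-4) = 4)
O(k, g) = -12 (O(k, g) = 4 - 1*16 = 4 - 16 = -12)
((1356 - 188) + O(-57, -56)) - 360 = ((1356 - 188) - 12) - 360 = (1168 - 12) - 360 = 1156 - 360 = 796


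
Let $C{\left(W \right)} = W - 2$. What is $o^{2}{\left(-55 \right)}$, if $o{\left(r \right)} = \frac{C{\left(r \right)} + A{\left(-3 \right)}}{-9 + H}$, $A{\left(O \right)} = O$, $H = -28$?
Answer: $\frac{3600}{1369} \approx 2.6297$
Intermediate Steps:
$C{\left(W \right)} = -2 + W$ ($C{\left(W \right)} = W - 2 = -2 + W$)
$o{\left(r \right)} = \frac{5}{37} - \frac{r}{37}$ ($o{\left(r \right)} = \frac{\left(-2 + r\right) - 3}{-9 - 28} = \frac{-5 + r}{-37} = \left(-5 + r\right) \left(- \frac{1}{37}\right) = \frac{5}{37} - \frac{r}{37}$)
$o^{2}{\left(-55 \right)} = \left(\frac{5}{37} - - \frac{55}{37}\right)^{2} = \left(\frac{5}{37} + \frac{55}{37}\right)^{2} = \left(\frac{60}{37}\right)^{2} = \frac{3600}{1369}$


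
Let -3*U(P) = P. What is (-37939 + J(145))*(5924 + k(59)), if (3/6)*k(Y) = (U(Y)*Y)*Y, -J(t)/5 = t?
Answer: 5064803568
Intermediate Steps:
U(P) = -P/3
J(t) = -5*t
k(Y) = -2*Y³/3 (k(Y) = 2*(((-Y/3)*Y)*Y) = 2*((-Y²/3)*Y) = 2*(-Y³/3) = -2*Y³/3)
(-37939 + J(145))*(5924 + k(59)) = (-37939 - 5*145)*(5924 - ⅔*59³) = (-37939 - 725)*(5924 - ⅔*205379) = -38664*(5924 - 410758/3) = -38664*(-392986/3) = 5064803568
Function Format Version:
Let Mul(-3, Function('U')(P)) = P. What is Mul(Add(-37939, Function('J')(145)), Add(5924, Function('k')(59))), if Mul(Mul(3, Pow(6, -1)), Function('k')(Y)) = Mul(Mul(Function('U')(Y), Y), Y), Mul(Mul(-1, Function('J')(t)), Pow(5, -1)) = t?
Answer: 5064803568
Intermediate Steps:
Function('U')(P) = Mul(Rational(-1, 3), P)
Function('J')(t) = Mul(-5, t)
Function('k')(Y) = Mul(Rational(-2, 3), Pow(Y, 3)) (Function('k')(Y) = Mul(2, Mul(Mul(Mul(Rational(-1, 3), Y), Y), Y)) = Mul(2, Mul(Mul(Rational(-1, 3), Pow(Y, 2)), Y)) = Mul(2, Mul(Rational(-1, 3), Pow(Y, 3))) = Mul(Rational(-2, 3), Pow(Y, 3)))
Mul(Add(-37939, Function('J')(145)), Add(5924, Function('k')(59))) = Mul(Add(-37939, Mul(-5, 145)), Add(5924, Mul(Rational(-2, 3), Pow(59, 3)))) = Mul(Add(-37939, -725), Add(5924, Mul(Rational(-2, 3), 205379))) = Mul(-38664, Add(5924, Rational(-410758, 3))) = Mul(-38664, Rational(-392986, 3)) = 5064803568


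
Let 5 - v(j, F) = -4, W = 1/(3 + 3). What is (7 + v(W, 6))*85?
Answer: 1360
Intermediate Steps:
W = ⅙ (W = 1/6 = ⅙ ≈ 0.16667)
v(j, F) = 9 (v(j, F) = 5 - 1*(-4) = 5 + 4 = 9)
(7 + v(W, 6))*85 = (7 + 9)*85 = 16*85 = 1360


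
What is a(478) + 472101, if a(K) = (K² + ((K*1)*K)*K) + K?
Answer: 109916415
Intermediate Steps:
a(K) = K + K² + K³ (a(K) = (K² + (K*K)*K) + K = (K² + K²*K) + K = (K² + K³) + K = K + K² + K³)
a(478) + 472101 = 478*(1 + 478 + 478²) + 472101 = 478*(1 + 478 + 228484) + 472101 = 478*228963 + 472101 = 109444314 + 472101 = 109916415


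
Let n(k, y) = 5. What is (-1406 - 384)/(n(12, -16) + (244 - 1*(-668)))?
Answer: -1790/917 ≈ -1.9520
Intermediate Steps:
(-1406 - 384)/(n(12, -16) + (244 - 1*(-668))) = (-1406 - 384)/(5 + (244 - 1*(-668))) = -1790/(5 + (244 + 668)) = -1790/(5 + 912) = -1790/917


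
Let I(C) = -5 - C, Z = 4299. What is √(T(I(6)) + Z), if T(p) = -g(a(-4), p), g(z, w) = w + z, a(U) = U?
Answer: √4314 ≈ 65.681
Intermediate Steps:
T(p) = 4 - p (T(p) = -(p - 4) = -(-4 + p) = 4 - p)
√(T(I(6)) + Z) = √((4 - (-5 - 1*6)) + 4299) = √((4 - (-5 - 6)) + 4299) = √((4 - 1*(-11)) + 4299) = √((4 + 11) + 4299) = √(15 + 4299) = √4314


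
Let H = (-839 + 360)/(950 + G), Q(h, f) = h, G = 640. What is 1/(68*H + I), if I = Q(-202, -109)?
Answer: -795/176876 ≈ -0.0044947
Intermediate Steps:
I = -202
H = -479/1590 (H = (-839 + 360)/(950 + 640) = -479/1590 ≈ -0.30126)
1/(68*H + I) = 1/(68*(-479/1590) - 202) = 1/(-16286/795 - 202) = 1/(-176876/795) = -795/176876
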